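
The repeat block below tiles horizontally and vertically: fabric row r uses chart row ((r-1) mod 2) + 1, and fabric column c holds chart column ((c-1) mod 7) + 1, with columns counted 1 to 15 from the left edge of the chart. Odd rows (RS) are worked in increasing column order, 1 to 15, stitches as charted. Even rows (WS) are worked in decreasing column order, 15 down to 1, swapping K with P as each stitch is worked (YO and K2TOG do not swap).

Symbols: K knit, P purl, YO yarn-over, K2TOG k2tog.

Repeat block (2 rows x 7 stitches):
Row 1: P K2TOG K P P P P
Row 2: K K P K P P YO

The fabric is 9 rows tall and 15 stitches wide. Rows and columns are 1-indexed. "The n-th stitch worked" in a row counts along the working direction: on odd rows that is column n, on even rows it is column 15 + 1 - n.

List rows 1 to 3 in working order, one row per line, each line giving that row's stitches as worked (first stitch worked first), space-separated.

Row 1: chart row 1, RS - tile across columns 1-15 and work as-is.
Row 2: chart row 2, WS - tiled (columns 1-15): K K P K P P YO K K P K P P YO K; work from column 15 back to 1 with K<->P swapped.
Row 3: chart row 1, RS - tile across columns 1-15 and work as-is.

Result:
P K2TOG K P P P P P K2TOG K P P P P P
P YO K K P K P P YO K K P K P P
P K2TOG K P P P P P K2TOG K P P P P P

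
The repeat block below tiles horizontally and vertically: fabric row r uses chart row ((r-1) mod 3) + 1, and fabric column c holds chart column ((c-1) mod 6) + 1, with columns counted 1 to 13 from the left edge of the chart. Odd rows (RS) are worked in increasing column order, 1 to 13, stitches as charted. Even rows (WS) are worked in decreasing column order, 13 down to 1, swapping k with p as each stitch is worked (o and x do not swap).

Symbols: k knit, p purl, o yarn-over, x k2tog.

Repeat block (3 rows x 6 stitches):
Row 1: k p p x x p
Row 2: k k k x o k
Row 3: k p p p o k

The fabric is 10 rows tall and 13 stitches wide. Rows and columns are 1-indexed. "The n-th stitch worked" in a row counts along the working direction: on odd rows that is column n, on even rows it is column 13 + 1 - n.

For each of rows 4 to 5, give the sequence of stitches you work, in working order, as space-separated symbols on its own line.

Row 4: chart row 1, WS - tiled (columns 1-13): k p p x x p k p p x x p k; work from column 13 back to 1 with k<->p swapped.
Row 5: chart row 2, RS - tile across columns 1-13 and work as-is.

== ROWS AS WORKED ==
p k x x k k p k x x k k p
k k k x o k k k k x o k k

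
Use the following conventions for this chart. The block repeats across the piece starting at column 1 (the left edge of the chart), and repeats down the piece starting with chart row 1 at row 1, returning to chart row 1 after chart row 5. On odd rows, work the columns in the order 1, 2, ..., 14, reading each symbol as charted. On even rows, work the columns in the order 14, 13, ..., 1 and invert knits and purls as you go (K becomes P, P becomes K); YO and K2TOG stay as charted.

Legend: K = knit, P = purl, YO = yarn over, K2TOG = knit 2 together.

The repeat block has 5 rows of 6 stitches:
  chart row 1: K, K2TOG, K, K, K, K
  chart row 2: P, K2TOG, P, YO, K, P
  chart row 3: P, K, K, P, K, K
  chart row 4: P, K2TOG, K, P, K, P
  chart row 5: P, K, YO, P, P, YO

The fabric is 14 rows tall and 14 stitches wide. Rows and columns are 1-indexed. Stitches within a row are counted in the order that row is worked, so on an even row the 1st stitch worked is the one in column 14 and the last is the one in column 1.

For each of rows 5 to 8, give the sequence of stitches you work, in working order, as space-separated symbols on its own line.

Rows as worked:
P K YO P P YO P K YO P P YO P K
K2TOG P P P P P K2TOG P P P P P K2TOG P
P K2TOG P YO K P P K2TOG P YO K P P K2TOG
P K P P K P P K P P K P P K

Derivation:
Row 5: chart row 5, RS - tile across columns 1-14 and work as-is.
Row 6: chart row 1, WS - tiled (columns 1-14): K K2TOG K K K K K K2TOG K K K K K K2TOG; work from column 14 back to 1 with K<->P swapped.
Row 7: chart row 2, RS - tile across columns 1-14 and work as-is.
Row 8: chart row 3, WS - tiled (columns 1-14): P K K P K K P K K P K K P K; work from column 14 back to 1 with K<->P swapped.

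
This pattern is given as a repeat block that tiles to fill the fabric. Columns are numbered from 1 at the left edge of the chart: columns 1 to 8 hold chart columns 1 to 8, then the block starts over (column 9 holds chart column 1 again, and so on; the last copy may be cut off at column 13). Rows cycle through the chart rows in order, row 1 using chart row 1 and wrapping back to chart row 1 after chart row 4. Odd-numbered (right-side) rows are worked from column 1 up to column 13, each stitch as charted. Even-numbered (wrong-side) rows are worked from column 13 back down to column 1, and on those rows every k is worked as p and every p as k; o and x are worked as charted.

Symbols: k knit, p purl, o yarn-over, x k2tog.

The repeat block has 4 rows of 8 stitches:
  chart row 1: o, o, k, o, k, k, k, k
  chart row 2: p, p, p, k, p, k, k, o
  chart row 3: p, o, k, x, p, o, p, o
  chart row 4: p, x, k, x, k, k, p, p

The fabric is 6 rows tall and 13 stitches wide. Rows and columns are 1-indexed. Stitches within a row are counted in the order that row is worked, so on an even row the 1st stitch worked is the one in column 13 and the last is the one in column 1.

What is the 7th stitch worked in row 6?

Result:
p

Derivation:
For row 6: chart row = ((6-1) mod 4) + 1 = 2; this is a WS (even) row.
Chart row 2 tiled across columns 1-13: p p p k p k k o p p p k p
WS: work from column 13 back to column 1 (reverse the tiled row), swapping k<->p (o and x unchanged).
Row 6 as worked: k p k k k o p p k p k k k
The 7th stitch worked is p.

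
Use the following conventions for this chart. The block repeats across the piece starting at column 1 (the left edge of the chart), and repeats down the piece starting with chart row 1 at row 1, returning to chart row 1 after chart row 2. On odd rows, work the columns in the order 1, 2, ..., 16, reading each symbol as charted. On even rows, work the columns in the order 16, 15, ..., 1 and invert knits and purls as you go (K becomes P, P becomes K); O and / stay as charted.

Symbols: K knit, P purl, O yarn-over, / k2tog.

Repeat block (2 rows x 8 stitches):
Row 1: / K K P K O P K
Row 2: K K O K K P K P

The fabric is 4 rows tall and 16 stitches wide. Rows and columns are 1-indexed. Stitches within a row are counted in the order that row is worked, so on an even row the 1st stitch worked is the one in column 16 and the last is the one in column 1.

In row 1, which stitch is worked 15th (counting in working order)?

Row 1 uses chart row ((1-1) mod 2)+1 = 1. Row 1 is odd, so RS.
Chart row 1 tiled across columns 1-16: / K K P K O P K / K K P K O P K
RS: work column 1 to column 16, symbols as charted — the tiled row is the row as worked.
Stitch 15 in working order -> P

Result:
P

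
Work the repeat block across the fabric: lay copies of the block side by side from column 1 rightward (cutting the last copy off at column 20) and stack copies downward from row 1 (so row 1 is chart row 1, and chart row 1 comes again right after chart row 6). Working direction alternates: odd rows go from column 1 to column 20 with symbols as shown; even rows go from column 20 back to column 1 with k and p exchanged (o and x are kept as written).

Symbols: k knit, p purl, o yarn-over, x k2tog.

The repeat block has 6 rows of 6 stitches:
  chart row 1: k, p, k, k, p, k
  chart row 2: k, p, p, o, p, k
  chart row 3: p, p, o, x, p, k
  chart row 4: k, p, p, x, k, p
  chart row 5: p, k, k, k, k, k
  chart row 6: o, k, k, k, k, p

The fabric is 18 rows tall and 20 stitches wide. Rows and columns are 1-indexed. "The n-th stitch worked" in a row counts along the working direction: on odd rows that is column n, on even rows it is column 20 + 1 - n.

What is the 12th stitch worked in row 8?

Row 8: (8-1) mod 6 = 1, so use chart row 2. Even row -> WS.
Chart row 2 tiled across columns 1-20: k p p o p k k p p o p k k p p o p k k p
WS: work from column 20 back to column 1 (reverse the tiled row), swapping k<->p (o and x unchanged).
Row 8 as worked: k p p k o k k p p k o k k p p k o k k p
The 12th stitch worked is k.

Stitch:
k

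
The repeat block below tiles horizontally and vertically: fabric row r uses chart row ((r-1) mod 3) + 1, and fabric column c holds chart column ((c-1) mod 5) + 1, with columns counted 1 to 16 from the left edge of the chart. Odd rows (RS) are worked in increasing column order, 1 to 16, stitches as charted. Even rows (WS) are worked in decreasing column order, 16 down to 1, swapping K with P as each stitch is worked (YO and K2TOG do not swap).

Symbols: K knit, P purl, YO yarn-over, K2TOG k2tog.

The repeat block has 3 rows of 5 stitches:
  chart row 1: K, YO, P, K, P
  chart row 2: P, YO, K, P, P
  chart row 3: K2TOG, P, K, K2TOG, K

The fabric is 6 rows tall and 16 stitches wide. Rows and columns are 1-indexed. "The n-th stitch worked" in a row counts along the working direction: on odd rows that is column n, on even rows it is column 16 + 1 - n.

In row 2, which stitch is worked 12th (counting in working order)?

Result:
K

Derivation:
Row 2 uses chart row ((2-1) mod 3)+1 = 2. Row 2 is even, so WS.
Chart row 2 tiled across columns 1-16: P YO K P P P YO K P P P YO K P P P
WS row: flip the tiled sequence (start at column 16) and apply K<->P; YO and K2TOG stay.
Row 2 as worked: K K K P YO K K K P YO K K K P YO K
Counting 12 along the worked row gives K.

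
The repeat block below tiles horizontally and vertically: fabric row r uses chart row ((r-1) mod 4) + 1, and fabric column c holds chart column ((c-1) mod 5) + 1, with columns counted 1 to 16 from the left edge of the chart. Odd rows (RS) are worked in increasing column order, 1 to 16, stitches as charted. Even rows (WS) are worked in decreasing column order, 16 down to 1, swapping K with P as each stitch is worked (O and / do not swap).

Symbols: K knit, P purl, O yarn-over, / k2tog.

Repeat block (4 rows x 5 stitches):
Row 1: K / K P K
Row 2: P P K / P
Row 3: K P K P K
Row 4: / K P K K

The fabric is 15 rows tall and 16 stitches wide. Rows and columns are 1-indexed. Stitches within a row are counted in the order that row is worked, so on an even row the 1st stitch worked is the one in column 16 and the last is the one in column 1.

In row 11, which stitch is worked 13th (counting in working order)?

Row 11: (11-1) mod 4 = 2, so use chart row 3. Odd row -> RS.
Chart row 3 tiled across columns 1-16: K P K P K K P K P K K P K P K K
RS row: no reversal, no swap; stitch n worked = column n.
The 13th stitch worked is K.

== STITCH ==
K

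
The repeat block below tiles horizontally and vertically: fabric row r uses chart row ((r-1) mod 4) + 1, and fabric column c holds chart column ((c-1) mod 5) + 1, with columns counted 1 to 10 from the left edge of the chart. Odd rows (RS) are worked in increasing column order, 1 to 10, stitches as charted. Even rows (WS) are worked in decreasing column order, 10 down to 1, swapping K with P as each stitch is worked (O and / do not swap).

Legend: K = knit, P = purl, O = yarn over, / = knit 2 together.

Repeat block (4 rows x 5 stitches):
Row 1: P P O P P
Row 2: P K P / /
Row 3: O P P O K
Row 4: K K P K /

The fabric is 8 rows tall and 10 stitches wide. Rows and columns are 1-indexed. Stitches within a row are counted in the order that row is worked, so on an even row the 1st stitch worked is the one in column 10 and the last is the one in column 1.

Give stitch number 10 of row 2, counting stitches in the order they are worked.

== STITCH ==
K

Derivation:
Row 2: (2-1) mod 4 = 1, so use chart row 2. Even row -> WS.
Chart row 2 tiled across columns 1-10: P K P / / P K P / /
Wrong side: read the tiled row from column 10 down to 1 and exchange K with P (leave O, /).
Row 2 as worked: / / K P K / / K P K
Counting 10 along the worked row gives K.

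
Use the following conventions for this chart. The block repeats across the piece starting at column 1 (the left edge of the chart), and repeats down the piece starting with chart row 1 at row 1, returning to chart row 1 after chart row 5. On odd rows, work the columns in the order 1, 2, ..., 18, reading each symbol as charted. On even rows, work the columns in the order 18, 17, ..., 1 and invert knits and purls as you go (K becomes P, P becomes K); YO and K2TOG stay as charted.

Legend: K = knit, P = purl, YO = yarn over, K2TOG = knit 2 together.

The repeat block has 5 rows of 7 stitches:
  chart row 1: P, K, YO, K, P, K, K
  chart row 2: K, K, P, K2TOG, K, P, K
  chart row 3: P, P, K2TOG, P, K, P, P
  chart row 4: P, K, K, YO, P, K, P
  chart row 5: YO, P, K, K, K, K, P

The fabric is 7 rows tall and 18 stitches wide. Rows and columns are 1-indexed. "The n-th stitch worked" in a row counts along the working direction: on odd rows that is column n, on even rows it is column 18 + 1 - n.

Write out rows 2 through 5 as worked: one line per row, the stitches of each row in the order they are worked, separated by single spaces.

Rows as worked:
K2TOG K P P P K P K2TOG K P P P K P K2TOG K P P
P P K2TOG P K P P P P K2TOG P K P P P P K2TOG P
YO P P K K P K YO P P K K P K YO P P K
YO P K K K K P YO P K K K K P YO P K K

Derivation:
Row 2: chart row 2, WS - tiled (columns 1-18): K K P K2TOG K P K K K P K2TOG K P K K K P K2TOG; work from column 18 back to 1 with K<->P swapped.
Row 3: chart row 3, RS - tile across columns 1-18 and work as-is.
Row 4: chart row 4, WS - tiled (columns 1-18): P K K YO P K P P K K YO P K P P K K YO; work from column 18 back to 1 with K<->P swapped.
Row 5: chart row 5, RS - tile across columns 1-18 and work as-is.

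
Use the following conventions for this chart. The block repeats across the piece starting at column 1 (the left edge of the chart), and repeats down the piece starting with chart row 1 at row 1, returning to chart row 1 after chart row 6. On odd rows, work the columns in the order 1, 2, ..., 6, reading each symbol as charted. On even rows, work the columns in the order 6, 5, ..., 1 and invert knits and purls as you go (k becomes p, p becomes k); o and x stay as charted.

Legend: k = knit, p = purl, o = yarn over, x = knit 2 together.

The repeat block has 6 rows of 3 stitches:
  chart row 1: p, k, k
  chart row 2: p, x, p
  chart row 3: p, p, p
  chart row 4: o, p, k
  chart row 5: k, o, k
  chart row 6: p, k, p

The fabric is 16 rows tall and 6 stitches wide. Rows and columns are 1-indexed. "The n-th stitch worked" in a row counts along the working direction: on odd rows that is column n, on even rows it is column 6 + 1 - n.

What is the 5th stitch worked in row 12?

Row 12: (12-1) mod 6 = 5, so use chart row 6. Even row -> WS.
Chart row 6 tiled across columns 1-6: p k p p k p
WS: work from column 6 back to column 1 (reverse the tiled row), swapping k<->p (o and x unchanged).
Row 12 as worked: k p k k p k
Counting 5 along the worked row gives p.

== STITCH ==
p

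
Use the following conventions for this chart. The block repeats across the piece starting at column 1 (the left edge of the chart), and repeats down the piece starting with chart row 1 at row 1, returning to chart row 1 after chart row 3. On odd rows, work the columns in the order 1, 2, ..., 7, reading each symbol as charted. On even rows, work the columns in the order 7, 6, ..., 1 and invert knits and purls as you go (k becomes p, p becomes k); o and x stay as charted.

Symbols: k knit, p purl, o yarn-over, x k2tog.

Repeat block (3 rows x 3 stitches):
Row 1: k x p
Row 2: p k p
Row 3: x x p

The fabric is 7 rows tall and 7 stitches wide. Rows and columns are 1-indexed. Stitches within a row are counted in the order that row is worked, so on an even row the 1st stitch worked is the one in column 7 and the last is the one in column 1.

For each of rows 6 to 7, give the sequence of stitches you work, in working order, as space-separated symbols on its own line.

Rows as worked:
x k x x k x x
k x p k x p k

Derivation:
Row 6: chart row 3, WS - tiled (columns 1-7): x x p x x p x; work from column 7 back to 1 with k<->p swapped.
Row 7: chart row 1, RS - tile across columns 1-7 and work as-is.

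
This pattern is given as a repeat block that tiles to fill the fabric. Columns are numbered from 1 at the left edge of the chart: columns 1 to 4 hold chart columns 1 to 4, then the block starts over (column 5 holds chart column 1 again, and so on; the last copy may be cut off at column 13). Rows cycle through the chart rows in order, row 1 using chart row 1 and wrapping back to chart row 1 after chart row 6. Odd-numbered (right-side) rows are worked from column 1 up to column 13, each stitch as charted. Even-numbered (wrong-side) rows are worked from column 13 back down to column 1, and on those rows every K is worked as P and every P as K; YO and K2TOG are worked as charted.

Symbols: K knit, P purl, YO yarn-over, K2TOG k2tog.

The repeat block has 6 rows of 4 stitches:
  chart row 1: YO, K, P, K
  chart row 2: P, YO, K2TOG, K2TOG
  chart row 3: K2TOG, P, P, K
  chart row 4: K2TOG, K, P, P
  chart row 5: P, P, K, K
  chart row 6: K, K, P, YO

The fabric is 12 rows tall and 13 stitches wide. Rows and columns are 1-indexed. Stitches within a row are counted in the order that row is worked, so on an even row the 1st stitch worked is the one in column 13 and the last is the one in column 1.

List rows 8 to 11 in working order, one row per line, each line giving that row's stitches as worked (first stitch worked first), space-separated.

Row 8: chart row 2, WS - tiled (columns 1-13): P YO K2TOG K2TOG P YO K2TOG K2TOG P YO K2TOG K2TOG P; work from column 13 back to 1 with K<->P swapped.
Row 9: chart row 3, RS - tile across columns 1-13 and work as-is.
Row 10: chart row 4, WS - tiled (columns 1-13): K2TOG K P P K2TOG K P P K2TOG K P P K2TOG; work from column 13 back to 1 with K<->P swapped.
Row 11: chart row 5, RS - tile across columns 1-13 and work as-is.

Rows as worked:
K K2TOG K2TOG YO K K2TOG K2TOG YO K K2TOG K2TOG YO K
K2TOG P P K K2TOG P P K K2TOG P P K K2TOG
K2TOG K K P K2TOG K K P K2TOG K K P K2TOG
P P K K P P K K P P K K P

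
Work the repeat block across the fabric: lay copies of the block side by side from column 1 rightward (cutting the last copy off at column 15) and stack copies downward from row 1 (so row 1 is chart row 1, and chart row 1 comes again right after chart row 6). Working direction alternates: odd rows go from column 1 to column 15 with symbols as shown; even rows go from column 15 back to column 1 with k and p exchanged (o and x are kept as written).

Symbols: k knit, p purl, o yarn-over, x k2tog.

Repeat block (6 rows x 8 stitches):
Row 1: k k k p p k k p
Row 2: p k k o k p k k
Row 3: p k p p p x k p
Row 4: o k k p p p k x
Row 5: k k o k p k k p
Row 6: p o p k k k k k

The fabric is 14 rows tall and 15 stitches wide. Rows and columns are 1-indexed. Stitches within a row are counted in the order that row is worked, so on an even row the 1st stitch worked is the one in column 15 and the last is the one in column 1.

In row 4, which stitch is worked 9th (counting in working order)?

Result:
p

Derivation:
Row 4 uses chart row ((4-1) mod 6)+1 = 4. Row 4 is even, so WS.
Chart row 4 tiled across columns 1-15: o k k p p p k x o k k p p p k
WS: work from column 15 back to column 1 (reverse the tiled row), swapping k<->p (o and x unchanged).
Row 4 as worked: p k k k p p o x p k k k p p o
The 9th stitch worked is p.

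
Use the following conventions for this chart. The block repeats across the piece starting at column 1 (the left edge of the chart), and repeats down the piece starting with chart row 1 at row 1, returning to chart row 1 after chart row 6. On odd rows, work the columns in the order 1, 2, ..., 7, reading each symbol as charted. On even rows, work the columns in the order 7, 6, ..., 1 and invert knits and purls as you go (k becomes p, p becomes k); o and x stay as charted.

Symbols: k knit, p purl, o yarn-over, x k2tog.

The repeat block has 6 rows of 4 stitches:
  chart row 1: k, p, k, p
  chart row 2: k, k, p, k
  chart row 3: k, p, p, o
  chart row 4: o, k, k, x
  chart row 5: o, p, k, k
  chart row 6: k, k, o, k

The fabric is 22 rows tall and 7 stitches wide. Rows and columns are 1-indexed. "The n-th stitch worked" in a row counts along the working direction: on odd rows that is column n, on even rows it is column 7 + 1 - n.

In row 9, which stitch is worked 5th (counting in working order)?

Row 9 uses chart row ((9-1) mod 6)+1 = 3. Row 9 is odd, so RS.
Chart row 3 tiled across columns 1-7: k p p o k p p
Right side: take the tiled row as-is (worked left to right from column 1).
Stitch 5 in working order -> k

Result:
k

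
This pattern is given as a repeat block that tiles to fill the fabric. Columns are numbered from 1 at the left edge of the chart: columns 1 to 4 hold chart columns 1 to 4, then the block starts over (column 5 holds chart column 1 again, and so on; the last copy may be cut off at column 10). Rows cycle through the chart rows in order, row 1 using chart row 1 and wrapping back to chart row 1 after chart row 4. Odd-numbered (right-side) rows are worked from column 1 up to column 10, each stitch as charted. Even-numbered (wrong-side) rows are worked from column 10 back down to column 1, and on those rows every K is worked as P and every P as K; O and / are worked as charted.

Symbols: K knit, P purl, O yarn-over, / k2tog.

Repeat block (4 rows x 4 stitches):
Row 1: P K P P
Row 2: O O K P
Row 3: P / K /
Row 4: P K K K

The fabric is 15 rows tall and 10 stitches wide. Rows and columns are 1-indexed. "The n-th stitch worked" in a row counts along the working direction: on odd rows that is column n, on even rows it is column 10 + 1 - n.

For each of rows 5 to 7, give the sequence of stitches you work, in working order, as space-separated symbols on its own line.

Result:
P K P P P K P P P K
O O K P O O K P O O
P / K / P / K / P /

Derivation:
Row 5: chart row 1, RS - tile across columns 1-10 and work as-is.
Row 6: chart row 2, WS - tiled (columns 1-10): O O K P O O K P O O; work from column 10 back to 1 with K<->P swapped.
Row 7: chart row 3, RS - tile across columns 1-10 and work as-is.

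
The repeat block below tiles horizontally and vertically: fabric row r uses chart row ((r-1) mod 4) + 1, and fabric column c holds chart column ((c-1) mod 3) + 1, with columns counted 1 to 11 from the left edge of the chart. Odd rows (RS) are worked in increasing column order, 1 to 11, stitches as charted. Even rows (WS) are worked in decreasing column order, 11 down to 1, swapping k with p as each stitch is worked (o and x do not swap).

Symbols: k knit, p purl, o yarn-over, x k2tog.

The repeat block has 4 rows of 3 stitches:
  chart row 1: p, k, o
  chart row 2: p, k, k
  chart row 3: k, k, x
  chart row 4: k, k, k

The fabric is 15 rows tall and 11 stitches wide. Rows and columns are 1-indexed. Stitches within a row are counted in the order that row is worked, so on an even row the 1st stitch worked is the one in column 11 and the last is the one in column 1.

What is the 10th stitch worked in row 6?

Stitch:
p

Derivation:
Row 6 uses chart row ((6-1) mod 4)+1 = 2. Row 6 is even, so WS.
Chart row 2 tiled across columns 1-11: p k k p k k p k k p k
WS row: flip the tiled sequence (start at column 11) and apply k<->p; o and x stay.
Row 6 as worked: p k p p k p p k p p k
The 10th stitch worked is p.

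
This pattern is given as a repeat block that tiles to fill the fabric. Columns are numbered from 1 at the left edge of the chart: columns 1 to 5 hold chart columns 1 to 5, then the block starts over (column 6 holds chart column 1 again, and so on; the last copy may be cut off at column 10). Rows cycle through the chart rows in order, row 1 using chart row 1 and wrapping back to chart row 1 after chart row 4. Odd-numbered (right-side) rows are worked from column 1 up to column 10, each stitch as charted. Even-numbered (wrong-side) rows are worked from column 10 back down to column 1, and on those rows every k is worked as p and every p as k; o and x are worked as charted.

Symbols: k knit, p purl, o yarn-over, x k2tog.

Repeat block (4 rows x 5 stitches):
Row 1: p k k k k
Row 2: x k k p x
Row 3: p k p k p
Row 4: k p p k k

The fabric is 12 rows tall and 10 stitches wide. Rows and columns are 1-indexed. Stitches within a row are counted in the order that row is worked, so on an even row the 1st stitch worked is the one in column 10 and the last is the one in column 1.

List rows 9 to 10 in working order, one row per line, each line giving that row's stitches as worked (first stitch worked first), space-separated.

Rows as worked:
p k k k k p k k k k
x k p p x x k p p x

Derivation:
Row 9: chart row 1, RS - tile across columns 1-10 and work as-is.
Row 10: chart row 2, WS - tiled (columns 1-10): x k k p x x k k p x; work from column 10 back to 1 with k<->p swapped.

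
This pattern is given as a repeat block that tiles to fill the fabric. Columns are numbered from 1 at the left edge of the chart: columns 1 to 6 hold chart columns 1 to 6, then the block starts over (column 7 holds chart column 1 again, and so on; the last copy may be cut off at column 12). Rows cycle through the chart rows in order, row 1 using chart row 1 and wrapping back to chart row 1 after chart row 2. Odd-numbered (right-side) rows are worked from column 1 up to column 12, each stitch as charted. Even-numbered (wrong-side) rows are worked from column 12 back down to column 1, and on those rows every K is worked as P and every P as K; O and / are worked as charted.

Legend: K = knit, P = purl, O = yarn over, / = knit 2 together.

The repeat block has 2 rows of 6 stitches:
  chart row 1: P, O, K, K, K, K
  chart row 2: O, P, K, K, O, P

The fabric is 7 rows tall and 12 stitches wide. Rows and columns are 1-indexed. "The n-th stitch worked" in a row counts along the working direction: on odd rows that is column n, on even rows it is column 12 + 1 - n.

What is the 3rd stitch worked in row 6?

Stitch:
P

Derivation:
Row 6: (6-1) mod 2 = 1, so use chart row 2. Even row -> WS.
Chart row 2 tiled across columns 1-12: O P K K O P O P K K O P
WS row: flip the tiled sequence (start at column 12) and apply K<->P; O and / stay.
Row 6 as worked: K O P P K O K O P P K O
Stitch 3 in working order -> P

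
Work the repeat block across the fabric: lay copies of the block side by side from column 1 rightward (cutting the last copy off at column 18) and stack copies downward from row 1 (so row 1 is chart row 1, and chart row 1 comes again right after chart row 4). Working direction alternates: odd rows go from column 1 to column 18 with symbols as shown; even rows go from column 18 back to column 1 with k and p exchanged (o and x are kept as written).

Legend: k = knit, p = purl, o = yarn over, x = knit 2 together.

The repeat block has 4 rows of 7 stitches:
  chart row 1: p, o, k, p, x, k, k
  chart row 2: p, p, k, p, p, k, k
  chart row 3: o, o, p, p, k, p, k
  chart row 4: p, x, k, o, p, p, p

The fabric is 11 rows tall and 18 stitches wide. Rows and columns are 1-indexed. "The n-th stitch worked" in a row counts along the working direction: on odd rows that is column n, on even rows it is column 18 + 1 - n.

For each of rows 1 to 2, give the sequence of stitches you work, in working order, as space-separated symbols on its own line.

Rows as worked:
p o k p x k k p o k p x k k p o k p
k p k k p p k k p k k p p k k p k k

Derivation:
Row 1: chart row 1, RS - tile across columns 1-18 and work as-is.
Row 2: chart row 2, WS - tiled (columns 1-18): p p k p p k k p p k p p k k p p k p; work from column 18 back to 1 with k<->p swapped.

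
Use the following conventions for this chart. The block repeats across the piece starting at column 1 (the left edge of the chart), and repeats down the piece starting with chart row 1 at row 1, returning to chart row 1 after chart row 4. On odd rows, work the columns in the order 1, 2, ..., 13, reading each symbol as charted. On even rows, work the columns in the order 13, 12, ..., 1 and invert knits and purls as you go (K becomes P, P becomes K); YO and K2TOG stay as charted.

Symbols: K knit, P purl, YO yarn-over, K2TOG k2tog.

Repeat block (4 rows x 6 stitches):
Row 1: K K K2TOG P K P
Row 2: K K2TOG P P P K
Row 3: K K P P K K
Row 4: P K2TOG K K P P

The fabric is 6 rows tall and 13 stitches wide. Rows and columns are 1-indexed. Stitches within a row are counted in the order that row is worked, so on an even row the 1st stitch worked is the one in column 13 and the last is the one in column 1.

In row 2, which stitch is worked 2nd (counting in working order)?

Result:
P

Derivation:
For row 2: chart row = ((2-1) mod 4) + 1 = 2; this is a WS (even) row.
Chart row 2 tiled across columns 1-13: K K2TOG P P P K K K2TOG P P P K K
Wrong side: read the tiled row from column 13 down to 1 and exchange K with P (leave YO, K2TOG).
Row 2 as worked: P P K K K K2TOG P P K K K K2TOG P
Counting 2 along the worked row gives P.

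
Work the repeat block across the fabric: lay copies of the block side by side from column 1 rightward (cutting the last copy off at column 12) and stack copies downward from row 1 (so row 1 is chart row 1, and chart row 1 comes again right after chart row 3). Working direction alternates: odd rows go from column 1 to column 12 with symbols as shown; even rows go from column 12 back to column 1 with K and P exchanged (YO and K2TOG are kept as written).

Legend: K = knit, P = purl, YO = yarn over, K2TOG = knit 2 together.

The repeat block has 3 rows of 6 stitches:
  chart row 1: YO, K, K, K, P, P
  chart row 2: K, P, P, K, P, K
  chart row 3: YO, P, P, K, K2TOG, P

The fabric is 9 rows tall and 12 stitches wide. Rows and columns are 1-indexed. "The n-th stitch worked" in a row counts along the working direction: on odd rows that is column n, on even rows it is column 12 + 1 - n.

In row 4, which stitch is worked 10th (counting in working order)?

Row 4: (4-1) mod 3 = 0, so use chart row 1. Even row -> WS.
Chart row 1 tiled across columns 1-12: YO K K K P P YO K K K P P
WS: work from column 12 back to column 1 (reverse the tiled row), swapping K<->P (YO and K2TOG unchanged).
Row 4 as worked: K K P P P YO K K P P P YO
Stitch 10 in working order -> P

Result:
P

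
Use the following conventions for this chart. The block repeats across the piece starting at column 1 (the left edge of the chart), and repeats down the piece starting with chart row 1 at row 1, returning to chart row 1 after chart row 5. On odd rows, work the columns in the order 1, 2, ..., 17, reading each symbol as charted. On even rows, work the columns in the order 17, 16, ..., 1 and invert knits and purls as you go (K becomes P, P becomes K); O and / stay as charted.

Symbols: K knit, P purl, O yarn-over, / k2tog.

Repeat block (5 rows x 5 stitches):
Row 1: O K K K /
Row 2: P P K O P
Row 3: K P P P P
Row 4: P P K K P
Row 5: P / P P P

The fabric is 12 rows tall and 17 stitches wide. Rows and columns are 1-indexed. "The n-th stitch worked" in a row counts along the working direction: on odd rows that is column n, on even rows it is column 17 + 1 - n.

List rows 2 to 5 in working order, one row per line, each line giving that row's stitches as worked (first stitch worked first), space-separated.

Result:
K K K O P K K K O P K K K O P K K
K P P P P K P P P P K P P P P K P
K K K P P K K K P P K K K P P K K
P / P P P P / P P P P / P P P P /

Derivation:
Row 2: chart row 2, WS - tiled (columns 1-17): P P K O P P P K O P P P K O P P P; work from column 17 back to 1 with K<->P swapped.
Row 3: chart row 3, RS - tile across columns 1-17 and work as-is.
Row 4: chart row 4, WS - tiled (columns 1-17): P P K K P P P K K P P P K K P P P; work from column 17 back to 1 with K<->P swapped.
Row 5: chart row 5, RS - tile across columns 1-17 and work as-is.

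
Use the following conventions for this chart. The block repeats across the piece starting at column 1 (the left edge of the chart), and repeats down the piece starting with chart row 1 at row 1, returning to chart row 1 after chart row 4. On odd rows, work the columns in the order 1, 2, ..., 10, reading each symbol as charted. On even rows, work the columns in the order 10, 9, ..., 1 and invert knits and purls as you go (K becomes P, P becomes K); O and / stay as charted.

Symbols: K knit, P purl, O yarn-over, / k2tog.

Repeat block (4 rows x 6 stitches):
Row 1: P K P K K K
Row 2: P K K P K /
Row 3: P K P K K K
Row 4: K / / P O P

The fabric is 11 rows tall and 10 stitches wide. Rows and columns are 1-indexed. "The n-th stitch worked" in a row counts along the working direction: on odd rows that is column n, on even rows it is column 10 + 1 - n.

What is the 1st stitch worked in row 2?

Row 2: (2-1) mod 4 = 1, so use chart row 2. Even row -> WS.
Chart row 2 tiled across columns 1-10: P K K P K / P K K P
Wrong side: read the tiled row from column 10 down to 1 and exchange K with P (leave O, /).
Row 2 as worked: K P P K / P K P P K
Counting 1 along the worked row gives K.

Result:
K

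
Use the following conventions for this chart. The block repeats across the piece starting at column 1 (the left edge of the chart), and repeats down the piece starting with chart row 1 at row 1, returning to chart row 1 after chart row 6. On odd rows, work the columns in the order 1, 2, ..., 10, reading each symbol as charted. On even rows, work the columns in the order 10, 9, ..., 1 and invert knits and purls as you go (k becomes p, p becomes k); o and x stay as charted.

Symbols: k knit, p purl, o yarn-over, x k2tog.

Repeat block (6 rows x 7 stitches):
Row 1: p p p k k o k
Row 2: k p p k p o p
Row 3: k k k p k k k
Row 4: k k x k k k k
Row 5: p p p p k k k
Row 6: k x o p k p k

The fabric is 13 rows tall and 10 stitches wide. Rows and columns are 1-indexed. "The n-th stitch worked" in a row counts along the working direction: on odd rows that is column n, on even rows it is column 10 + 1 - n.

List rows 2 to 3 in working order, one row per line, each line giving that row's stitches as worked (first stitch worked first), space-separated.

Row 2: chart row 2, WS - tiled (columns 1-10): k p p k p o p k p p; work from column 10 back to 1 with k<->p swapped.
Row 3: chart row 3, RS - tile across columns 1-10 and work as-is.

Result:
k k p k o k p k k p
k k k p k k k k k k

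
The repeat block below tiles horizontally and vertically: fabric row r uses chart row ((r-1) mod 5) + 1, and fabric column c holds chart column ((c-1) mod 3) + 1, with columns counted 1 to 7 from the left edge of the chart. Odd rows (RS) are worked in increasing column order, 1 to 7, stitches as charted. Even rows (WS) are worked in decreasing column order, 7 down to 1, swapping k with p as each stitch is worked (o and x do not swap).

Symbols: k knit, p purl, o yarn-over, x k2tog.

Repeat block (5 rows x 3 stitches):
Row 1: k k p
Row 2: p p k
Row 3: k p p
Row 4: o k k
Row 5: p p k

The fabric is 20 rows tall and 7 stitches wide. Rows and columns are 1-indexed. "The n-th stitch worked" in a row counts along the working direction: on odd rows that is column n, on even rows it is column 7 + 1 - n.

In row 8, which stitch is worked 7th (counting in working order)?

Stitch:
p

Derivation:
Row 8 uses chart row ((8-1) mod 5)+1 = 3. Row 8 is even, so WS.
Chart row 3 tiled across columns 1-7: k p p k p p k
WS row: flip the tiled sequence (start at column 7) and apply k<->p; o and x stay.
Row 8 as worked: p k k p k k p
The 7th stitch worked is p.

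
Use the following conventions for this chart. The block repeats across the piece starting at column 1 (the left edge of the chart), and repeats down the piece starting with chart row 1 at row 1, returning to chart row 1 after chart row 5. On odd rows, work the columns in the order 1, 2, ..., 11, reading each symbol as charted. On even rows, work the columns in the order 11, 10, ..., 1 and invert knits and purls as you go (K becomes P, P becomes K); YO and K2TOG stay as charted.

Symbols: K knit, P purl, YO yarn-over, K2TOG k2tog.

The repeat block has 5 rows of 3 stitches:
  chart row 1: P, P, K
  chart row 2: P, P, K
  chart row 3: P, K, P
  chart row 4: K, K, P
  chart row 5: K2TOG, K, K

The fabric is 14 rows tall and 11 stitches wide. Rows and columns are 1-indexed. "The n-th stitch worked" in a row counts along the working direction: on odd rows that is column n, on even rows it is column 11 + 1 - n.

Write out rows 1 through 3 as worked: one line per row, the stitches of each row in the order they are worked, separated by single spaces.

Rows as worked:
P P K P P K P P K P P
K K P K K P K K P K K
P K P P K P P K P P K

Derivation:
Row 1: chart row 1, RS - tile across columns 1-11 and work as-is.
Row 2: chart row 2, WS - tiled (columns 1-11): P P K P P K P P K P P; work from column 11 back to 1 with K<->P swapped.
Row 3: chart row 3, RS - tile across columns 1-11 and work as-is.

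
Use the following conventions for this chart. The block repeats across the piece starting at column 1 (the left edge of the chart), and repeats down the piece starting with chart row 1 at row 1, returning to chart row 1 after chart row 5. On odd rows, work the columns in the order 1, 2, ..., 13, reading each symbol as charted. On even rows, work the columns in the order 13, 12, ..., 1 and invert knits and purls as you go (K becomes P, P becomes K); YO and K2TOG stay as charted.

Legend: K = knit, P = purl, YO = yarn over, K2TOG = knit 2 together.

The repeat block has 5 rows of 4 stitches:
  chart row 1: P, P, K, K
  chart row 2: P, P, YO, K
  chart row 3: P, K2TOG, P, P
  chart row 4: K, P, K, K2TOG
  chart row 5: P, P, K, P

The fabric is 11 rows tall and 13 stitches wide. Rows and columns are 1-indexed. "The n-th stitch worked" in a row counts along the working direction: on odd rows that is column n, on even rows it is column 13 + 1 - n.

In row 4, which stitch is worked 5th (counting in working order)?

== STITCH ==
P

Derivation:
Row 4 uses chart row ((4-1) mod 5)+1 = 4. Row 4 is even, so WS.
Chart row 4 tiled across columns 1-13: K P K K2TOG K P K K2TOG K P K K2TOG K
Wrong side: read the tiled row from column 13 down to 1 and exchange K with P (leave YO, K2TOG).
Row 4 as worked: P K2TOG P K P K2TOG P K P K2TOG P K P
Stitch 5 in working order -> P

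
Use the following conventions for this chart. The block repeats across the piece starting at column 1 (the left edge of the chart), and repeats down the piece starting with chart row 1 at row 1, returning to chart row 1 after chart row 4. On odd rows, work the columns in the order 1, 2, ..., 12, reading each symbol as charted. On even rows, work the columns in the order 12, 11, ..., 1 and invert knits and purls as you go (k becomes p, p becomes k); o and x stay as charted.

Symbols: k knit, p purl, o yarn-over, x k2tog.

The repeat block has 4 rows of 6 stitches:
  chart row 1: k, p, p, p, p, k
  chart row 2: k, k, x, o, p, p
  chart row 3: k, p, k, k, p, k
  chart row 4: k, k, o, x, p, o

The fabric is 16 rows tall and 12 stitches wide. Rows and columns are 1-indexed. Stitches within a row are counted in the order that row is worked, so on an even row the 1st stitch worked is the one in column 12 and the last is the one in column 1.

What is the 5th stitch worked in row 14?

Result:
p

Derivation:
For row 14: chart row = ((14-1) mod 4) + 1 = 2; this is a WS (even) row.
Chart row 2 tiled across columns 1-12: k k x o p p k k x o p p
Wrong side: read the tiled row from column 12 down to 1 and exchange k with p (leave o, x).
Row 14 as worked: k k o x p p k k o x p p
The 5th stitch worked is p.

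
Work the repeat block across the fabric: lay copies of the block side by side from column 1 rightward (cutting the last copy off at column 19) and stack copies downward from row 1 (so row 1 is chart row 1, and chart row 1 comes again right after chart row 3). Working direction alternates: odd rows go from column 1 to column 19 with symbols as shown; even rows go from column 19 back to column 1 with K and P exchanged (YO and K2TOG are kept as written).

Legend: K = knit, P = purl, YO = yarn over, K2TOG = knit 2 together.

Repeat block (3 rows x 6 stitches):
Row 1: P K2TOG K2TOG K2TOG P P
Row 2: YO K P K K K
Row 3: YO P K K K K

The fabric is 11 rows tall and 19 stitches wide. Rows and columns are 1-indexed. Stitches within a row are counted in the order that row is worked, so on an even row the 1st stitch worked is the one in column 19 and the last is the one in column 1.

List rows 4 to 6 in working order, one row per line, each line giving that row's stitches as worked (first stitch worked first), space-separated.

Row 4: chart row 1, WS - tiled (columns 1-19): P K2TOG K2TOG K2TOG P P P K2TOG K2TOG K2TOG P P P K2TOG K2TOG K2TOG P P P; work from column 19 back to 1 with K<->P swapped.
Row 5: chart row 2, RS - tile across columns 1-19 and work as-is.
Row 6: chart row 3, WS - tiled (columns 1-19): YO P K K K K YO P K K K K YO P K K K K YO; work from column 19 back to 1 with K<->P swapped.

== ROWS AS WORKED ==
K K K K2TOG K2TOG K2TOG K K K K2TOG K2TOG K2TOG K K K K2TOG K2TOG K2TOG K
YO K P K K K YO K P K K K YO K P K K K YO
YO P P P P K YO P P P P K YO P P P P K YO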